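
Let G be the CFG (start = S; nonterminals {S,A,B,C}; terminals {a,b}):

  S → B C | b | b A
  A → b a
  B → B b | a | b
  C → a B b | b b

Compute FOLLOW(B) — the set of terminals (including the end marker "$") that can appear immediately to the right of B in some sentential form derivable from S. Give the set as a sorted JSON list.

FIRST sets, iterate to fixpoint:
[1]
  A via A→b a: +{b}
  B via B→a: +{a}
  B via B→b: +{b}
  C via C→a B b: +{a}
  C via C→b b: +{b}
  S via S→B C: +{a,b}
  FIRST(S)={a,b}  FIRST(A)={b}  FIRST(B)={a,b}  FIRST(C)={a,b}
[2] (no change)
  FIRST(S)={a,b}  FIRST(A)={b}  FIRST(B)={a,b}  FIRST(C)={a,b}

Compute FOLLOW by fixpoint:
seed FOLLOW(S) with $
[1]
  B→B b: FOLLOW(B) ⊇ FIRST(b) = {b}; new: +{b}
  S→B C: FOLLOW(B) ⊇ FIRST(C) = {a,b}; new: +{a}
  S→B C: FOLLOW(C) ⊇ FOLLOW(S) ⊇ {$}; new: +{$}
  S→b A: FOLLOW(A) ⊇ FOLLOW(S) ⊇ {$}; new: +{$}
  FOLLOW[S]={$}  FOLLOW[A]={$}  FOLLOW[B]={a,b}  FOLLOW[C]={$}
[2] done
  FOLLOW[S]={$}  FOLLOW[A]={$}  FOLLOW[B]={a,b}  FOLLOW[C]={$}

FOLLOW(B) = ["a", "b"]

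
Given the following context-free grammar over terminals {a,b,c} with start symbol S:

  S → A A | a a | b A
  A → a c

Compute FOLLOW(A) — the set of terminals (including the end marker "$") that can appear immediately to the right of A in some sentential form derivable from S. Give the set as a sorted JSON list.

FIRST sets, iterate to fixpoint:
pass 1:
  A via A→a c: +{a}
  S via S→A A: +{a}
  S via S→b A: +{b}
  FIRST[S]={a,b}  FIRST[A]={a}
pass 2: done
  FIRST[S]={a,b}  FIRST[A]={a}

Compute FOLLOW by fixpoint:
seed FOLLOW(S) with $
[1]
  S→A A: FOLLOW(A) ⊇ FIRST(A) = {a}; new: +{a}
  S→A A: FOLLOW(A) ⊇ FOLLOW(S) ⊇ {$}; new: +{$}
  FOLLOW[S]={$}  FOLLOW[A]={$,a}
[2] — fixpoint
  FOLLOW[S]={$}  FOLLOW[A]={$,a}

FOLLOW(A) = ["$", "a"]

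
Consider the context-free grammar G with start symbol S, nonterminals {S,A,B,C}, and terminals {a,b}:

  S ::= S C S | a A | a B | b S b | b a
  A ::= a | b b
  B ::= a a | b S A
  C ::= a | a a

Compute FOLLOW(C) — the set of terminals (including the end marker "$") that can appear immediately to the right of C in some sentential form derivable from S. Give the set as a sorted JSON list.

FIRST iteration:
pass 1:
  A via A→a: +{a}
  A via A→b b: +{b}
  B via B→a a: +{a}
  B via B→b S A: +{b}
  C via C→a: +{a}
  S via S→a A: +{a}
  S via S→b S b: +{b}
  S: {a,b}  A: {a,b}  B: {a,b}  C: {a}
pass 2: (stable)
  S: {a,b}  A: {a,b}  B: {a,b}  C: {a}

FOLLOW iteration:
FOLLOW(S) := {$}
[1]
  B→b S A: FOLLOW(S) ⊇ FIRST(A) = {a,b}; new: +{a,b}
  S→S C S: FOLLOW(C) ⊇ FIRST(S) = {a,b}; new: +{a,b}
  S→a A: FOLLOW(A) ⊇ FOLLOW(S) ⊇ {$,a,b}; new: +{$,a,b}
  S→a B: FOLLOW(B) ⊇ FOLLOW(S) ⊇ {$,a,b}; new: +{$,a,b}
  FOLLOW(S)={$,a,b}  FOLLOW(A)={$,a,b}  FOLLOW(B)={$,a,b}  FOLLOW(C)={a,b}
[2] (stable)
  FOLLOW(S)={$,a,b}  FOLLOW(A)={$,a,b}  FOLLOW(B)={$,a,b}  FOLLOW(C)={a,b}

FOLLOW(C) = ["a", "b"]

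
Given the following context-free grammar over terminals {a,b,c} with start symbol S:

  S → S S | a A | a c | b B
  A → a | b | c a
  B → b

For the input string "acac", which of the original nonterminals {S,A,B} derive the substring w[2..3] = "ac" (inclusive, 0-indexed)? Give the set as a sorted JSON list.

CNF form of G:
  S -> S S | T1 A | T1 T0 | T2 B
  A -> T0 T1 | a | b
  B -> b
  T0 -> c
  T1 -> a
  T2 -> b

Fill CYK table bottom-up — only the sub-triangle for w[2..3]:
  T[2,2] 'a' = {A,T1}  orig:{A}
  T[3,3] 'c' = {T0}  orig:{}
  T[2,3] 'ac' = {S}

Original NTs in T[2,3] deriving "ac": ["S"]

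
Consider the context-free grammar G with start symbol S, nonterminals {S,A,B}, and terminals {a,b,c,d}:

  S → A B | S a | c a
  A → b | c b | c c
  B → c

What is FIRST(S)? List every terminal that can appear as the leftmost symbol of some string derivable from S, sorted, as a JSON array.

Compute FIRST by fixpoint:
iter 1:
  A via A→b: +{b}
  A via A→c b: +{c}
  B via B→c: +{c}
  S via S→A B: +{b,c}
  FIRST[S]={b,c}  FIRST[A]={b,c}  FIRST[B]={c}
iter 2: done
  FIRST[S]={b,c}  FIRST[A]={b,c}  FIRST[B]={c}

FIRST(S) = ["b", "c"]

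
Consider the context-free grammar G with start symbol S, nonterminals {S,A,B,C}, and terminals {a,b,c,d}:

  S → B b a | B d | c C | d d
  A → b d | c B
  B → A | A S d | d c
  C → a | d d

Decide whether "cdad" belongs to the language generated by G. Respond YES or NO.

Convert to CNF:
  S -> B T1 | B X5 | T1 T1 | T2 C
  A -> T0 T1 | T2 B
  B -> A X4 | T0 T1 | T1 T2 | T2 B
  C -> T1 T1 | a
  T0 -> b
  T1 -> d
  T2 -> c
  T3 -> a
  X4 -> S T1
  X5 -> T0 T3

CYK fill:
  cell(0,0) c: {T2}  orig:{}
  cell(1,1) d: {T1}  orig:{}
  cell(2,2) a: {C,T3}  orig:{C}
  cell(3,3) d: {T1}  orig:{}
  cell(0,1) cd: ∅
  cell(1,2) da: ∅
  cell(2,3) ad: ∅
  cell(0,2) cda: ∅
  cell(1,3) dad: ∅
  cell(0,3) cdad: ∅

S ∉ T[0,3] ⇒ NO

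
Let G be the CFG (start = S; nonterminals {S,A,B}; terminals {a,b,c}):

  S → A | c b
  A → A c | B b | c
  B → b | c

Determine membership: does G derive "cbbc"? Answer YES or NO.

CNF form of G:
  S -> A T0 | B T1 | T0 T1 | c
  A -> A T0 | B T1 | c
  B -> b | c
  T0 -> c
  T1 -> b

CYK table (by increasing span):
  T[0,0] 'c' = {A,B,S,T0}  orig:{A,B,S}
  T[1,1] 'b' = {B,T1}  orig:{B}
  T[2,2] 'b' = {B,T1}  orig:{B}
  T[3,3] 'c' = {A,B,S,T0}  orig:{A,B,S}
  T[0,1] 'cb' = {A,S}
  T[1,2] 'bb' = {A,S}
  T[2,3] 'bc' = ∅
  T[0,2] 'cbb' = ∅
  T[1,3] 'bbc' = {A,S}
  T[0,3] 'cbbc' = ∅

S ∉ T[0,3] ⇒ NO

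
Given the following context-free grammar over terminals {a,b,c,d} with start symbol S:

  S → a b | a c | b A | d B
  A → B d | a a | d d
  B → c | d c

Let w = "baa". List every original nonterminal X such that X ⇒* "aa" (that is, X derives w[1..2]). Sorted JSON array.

Convert to CNF:
  S -> T0 B | T1 T2 | T1 T3 | T3 A
  A -> B T0 | T0 T0 | T1 T1
  B -> T0 T2 | c
  T0 -> d
  T1 -> a
  T2 -> c
  T3 -> b

CYK table (by increasing span), restricted to cells inside w[1..2]:
  T[1,1] 'a' = {T1}  orig:{}
  T[2,2] 'a' = {T1}  orig:{}
  T[1,2] 'aa' = {A}

Original NTs in T[1,2] deriving "aa": ["A"]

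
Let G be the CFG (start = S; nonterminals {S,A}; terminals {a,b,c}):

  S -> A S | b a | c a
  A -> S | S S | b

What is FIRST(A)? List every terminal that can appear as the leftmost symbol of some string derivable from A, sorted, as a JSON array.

FIRST iteration:
round 1:
  A via A→b: +{b}
  S via S→A S: +{b}
  S via S→c a: +{c}
  FIRST(S)={b,c}  FIRST(A)={b}
round 2:
  A via A→S: +{c}
  FIRST(S)={b,c}  FIRST(A)={b,c}
round 3: (stable)
  FIRST(S)={b,c}  FIRST(A)={b,c}

FIRST(A) = ["b", "c"]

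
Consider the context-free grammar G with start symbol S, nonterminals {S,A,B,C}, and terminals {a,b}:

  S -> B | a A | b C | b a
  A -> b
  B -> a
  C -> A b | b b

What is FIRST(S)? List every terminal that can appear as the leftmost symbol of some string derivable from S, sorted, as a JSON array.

FIRST sets, iterate to fixpoint:
round 1:
  A via A→b: +{b}
  B via B→a: +{a}
  C via C→A b: +{b}
  S via S→B: +{a}
  S via S→b C: +{b}
  FIRST[S]={a,b}  FIRST[A]={b}  FIRST[B]={a}  FIRST[C]={b}
round 2: — fixpoint
  FIRST[S]={a,b}  FIRST[A]={b}  FIRST[B]={a}  FIRST[C]={b}

FIRST(S) = ["a", "b"]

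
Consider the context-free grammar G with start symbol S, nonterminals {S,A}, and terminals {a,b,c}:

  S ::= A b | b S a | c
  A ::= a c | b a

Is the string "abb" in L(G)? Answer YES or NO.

CNF form of G:
  S -> A T2 | T2 X3 | c
  A -> T0 T1 | T2 T0
  T0 -> a
  T1 -> c
  T2 -> b
  X3 -> S T0

CYK table (by increasing span):
  T[0,0] 'a' = {T0}  orig:{}
  T[1,1] 'b' = {T2}  orig:{}
  T[2,2] 'b' = {T2}  orig:{}
  T[0,1] 'ab' = ∅
  T[1,2] 'bb' = ∅
  T[0,2] 'abb' = ∅

S ∉ T[0,2] ⇒ NO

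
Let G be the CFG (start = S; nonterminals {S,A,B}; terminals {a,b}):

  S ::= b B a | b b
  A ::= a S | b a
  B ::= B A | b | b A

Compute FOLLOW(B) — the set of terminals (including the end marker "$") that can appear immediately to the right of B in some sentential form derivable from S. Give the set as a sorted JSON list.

FIRST sets, iterate to fixpoint:
iter 1:
  A via A→a S: +{a}
  A via A→b a: +{b}
  B via B→b: +{b}
  S via S→b B a: +{b}
  FIRST(S)={b}  FIRST(A)={a,b}  FIRST(B)={b}
iter 2: done
  FIRST(S)={b}  FIRST(A)={a,b}  FIRST(B)={b}

FOLLOW sets:
seed FOLLOW(S) with $
round 1:
  B→B A: FOLLOW(B) ⊇ FIRST(A) = {a,b}; new: +{a,b}
  B→B A: FOLLOW(A) ⊇ FOLLOW(B) ⊇ {a,b}; new: +{a,b}
  FOLLOW[S]={$}  FOLLOW[A]={a,b}  FOLLOW[B]={a,b}
round 2:
  A→a S: FOLLOW(S) ⊇ FOLLOW(A) ⊇ {a,b}; new: +{a,b}
  FOLLOW[S]={$,a,b}  FOLLOW[A]={a,b}  FOLLOW[B]={a,b}
round 3: done
  FOLLOW[S]={$,a,b}  FOLLOW[A]={a,b}  FOLLOW[B]={a,b}

FOLLOW(B) = ["a", "b"]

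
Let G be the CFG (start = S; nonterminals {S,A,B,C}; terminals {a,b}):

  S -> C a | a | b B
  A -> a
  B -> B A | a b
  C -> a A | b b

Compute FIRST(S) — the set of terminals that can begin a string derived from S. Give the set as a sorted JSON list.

FIRST iteration:
[1]
  A via A→a: +{a}
  B via B→a b: +{a}
  C via C→a A: +{a}
  C via C→b b: +{b}
  S via S→C a: +{a,b}
  FIRST(S)={a,b}  FIRST(A)={a}  FIRST(B)={a}  FIRST(C)={a,b}
[2] — fixpoint
  FIRST(S)={a,b}  FIRST(A)={a}  FIRST(B)={a}  FIRST(C)={a,b}

FIRST(S) = ["a", "b"]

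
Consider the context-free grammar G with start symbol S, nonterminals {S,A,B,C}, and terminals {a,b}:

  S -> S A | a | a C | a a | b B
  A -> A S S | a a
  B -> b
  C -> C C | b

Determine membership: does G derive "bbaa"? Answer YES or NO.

Convert to CNF:
  S -> S A | T0 C | T0 T0 | T1 B | a
  A -> A X2 | T0 T0
  B -> b
  C -> C C | b
  T0 -> a
  T1 -> b
  X2 -> S S

Fill CYK table bottom-up:
  [0..0]={B,C,T1}  "b"  orig:{B,C}
  [1..1]={B,C,T1}  "b"  orig:{B,C}
  [2..2]={S,T0}  "a"  orig:{S}
  [3..3]={S,T0}  "a"  orig:{S}
  [0..1]={C,S}  "bb"
  [1..2]=∅  "ba"
  [2..3]={A,S,X2}  "aa"  orig:{A,S}
  [0..2]={X2}  "bba"  orig:{}
  [1..3]=∅  "baa"
  [0..3]={S,X2}  "bbaa"  orig:{S}

S ∈ T[0,3] ⇒ YES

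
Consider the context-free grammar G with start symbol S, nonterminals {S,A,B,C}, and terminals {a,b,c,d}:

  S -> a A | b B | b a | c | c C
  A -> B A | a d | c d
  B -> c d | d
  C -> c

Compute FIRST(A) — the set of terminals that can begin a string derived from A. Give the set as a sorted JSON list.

Compute FIRST by fixpoint:
pass 1:
  A via A→a d: +{a}
  A via A→c d: +{c}
  B via B→c d: +{c}
  B via B→d: +{d}
  C via C→c: +{c}
  S via S→a A: +{a}
  S via S→b B: +{b}
  S via S→c: +{c}
  FIRST[S]={a,b,c}  FIRST[A]={a,c}  FIRST[B]={c,d}  FIRST[C]={c}
pass 2:
  A via A→B A: +{d}
  FIRST[S]={a,b,c}  FIRST[A]={a,c,d}  FIRST[B]={c,d}  FIRST[C]={c}
pass 3: (no change)
  FIRST[S]={a,b,c}  FIRST[A]={a,c,d}  FIRST[B]={c,d}  FIRST[C]={c}

FIRST(A) = ["a", "c", "d"]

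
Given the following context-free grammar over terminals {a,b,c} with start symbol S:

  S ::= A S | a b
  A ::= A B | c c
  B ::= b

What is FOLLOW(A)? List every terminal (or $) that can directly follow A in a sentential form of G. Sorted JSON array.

FIRST iteration:
iter 1:
  A via A→c c: +{c}
  B via B→b: +{b}
  S via S→A S: +{c}
  S via S→a b: +{a}
  FIRST[S]={a,c}  FIRST[A]={c}  FIRST[B]={b}
iter 2: — fixpoint
  FIRST[S]={a,c}  FIRST[A]={c}  FIRST[B]={b}

Compute FOLLOW by fixpoint:
seed FOLLOW(S) with $
round 1:
  A→A B: FOLLOW(A) ⊇ FIRST(B) = {b}; new: +{b}
  A→A B: FOLLOW(B) ⊇ FOLLOW(A) ⊇ {b}; new: +{b}
  S→A S: FOLLOW(A) ⊇ FIRST(S) = {a,c}; new: +{a,c}
  S: {$}  A: {a,b,c}  B: {b}
round 2:
  A→A B: FOLLOW(B) ⊇ FOLLOW(A) ⊇ {a,b,c}; new: +{a,c}
  S: {$}  A: {a,b,c}  B: {a,b,c}
round 3: — fixpoint
  S: {$}  A: {a,b,c}  B: {a,b,c}

FOLLOW(A) = ["a", "b", "c"]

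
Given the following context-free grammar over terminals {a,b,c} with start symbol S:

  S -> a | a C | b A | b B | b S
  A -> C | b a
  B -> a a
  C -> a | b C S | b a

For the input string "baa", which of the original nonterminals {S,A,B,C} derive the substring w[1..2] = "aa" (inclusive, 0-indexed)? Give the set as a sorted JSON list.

CNF form of G:
  S -> T0 A | T0 B | T0 S | T1 C | a
  A -> T0 T1 | T0 X2 | a
  B -> T1 T1
  C -> T0 T1 | T0 X3 | a
  T0 -> b
  T1 -> a
  X2 -> C S
  X3 -> C S

CYK table (by increasing span), restricted to cells inside w[1..2]:
  [1..1]={A,C,S,T1}  "a"  orig:{A,C,S}
  [2..2]={A,C,S,T1}  "a"  orig:{A,C,S}
  [1..2]={B,S,X2,X3}  "aa"  orig:{B,S}

Original NTs in T[1,2] deriving "aa": ["B", "S"]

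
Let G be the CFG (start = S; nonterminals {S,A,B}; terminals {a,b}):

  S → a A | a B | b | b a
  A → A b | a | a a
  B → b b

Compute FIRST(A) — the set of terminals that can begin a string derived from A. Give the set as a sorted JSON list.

FIRST iteration:
[1]
  A via A→a: +{a}
  B via B→b b: +{b}
  S via S→a A: +{a}
  S via S→b: +{b}
  FIRST(S)={a,b}  FIRST(A)={a}  FIRST(B)={b}
[2] — fixpoint
  FIRST(S)={a,b}  FIRST(A)={a}  FIRST(B)={b}

FIRST(A) = ["a"]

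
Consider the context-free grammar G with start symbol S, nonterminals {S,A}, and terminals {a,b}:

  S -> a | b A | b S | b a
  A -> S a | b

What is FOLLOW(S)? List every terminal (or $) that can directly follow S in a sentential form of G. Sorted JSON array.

FIRST iteration:
iter 1:
  A via A→b: +{b}
  S via S→a: +{a}
  S via S→b A: +{b}
  S: {a,b}  A: {b}
iter 2:
  A via A→S a: +{a}
  S: {a,b}  A: {a,b}
iter 3: (no change)
  S: {a,b}  A: {a,b}

Compute FOLLOW by fixpoint:
FOLLOW(S) := {$}
[1]
  A→S a: FOLLOW(S) ⊇ FIRST(a) = {a}; new: +{a}
  S→b A: FOLLOW(A) ⊇ FOLLOW(S) ⊇ {$,a}; new: +{$,a}
  FOLLOW(S)={$,a}  FOLLOW(A)={$,a}
[2] (stable)
  FOLLOW(S)={$,a}  FOLLOW(A)={$,a}

FOLLOW(S) = ["$", "a"]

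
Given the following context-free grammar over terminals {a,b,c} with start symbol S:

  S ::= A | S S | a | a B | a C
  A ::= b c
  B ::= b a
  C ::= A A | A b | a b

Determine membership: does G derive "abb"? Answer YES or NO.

CNF form of G:
  S -> S S | T0 T1 | T2 B | T2 C | a
  A -> T0 T1
  B -> T0 T2
  C -> A A | A T0 | T2 T0
  T0 -> b
  T1 -> c
  T2 -> a

Fill CYK table bottom-up:
  T[0,0] 'a' = {S,T2}  orig:{S}
  T[1,1] 'b' = {T0}  orig:{}
  T[2,2] 'b' = {T0}  orig:{}
  T[0,1] 'ab' = {C}
  T[1,2] 'bb' = ∅
  T[0,2] 'abb' = ∅

S ∉ T[0,2] ⇒ NO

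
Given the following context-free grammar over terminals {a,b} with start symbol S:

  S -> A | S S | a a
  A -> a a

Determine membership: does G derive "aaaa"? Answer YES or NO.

CNF form of G:
  S -> S S | T0 T0
  A -> T0 T0
  T0 -> a

Fill CYK table bottom-up:
  cell(0,0) a: {T0}  orig:{}
  cell(1,1) a: {T0}  orig:{}
  cell(2,2) a: {T0}  orig:{}
  cell(3,3) a: {T0}  orig:{}
  cell(0,1) aa: {A,S}
  cell(1,2) aa: {A,S}
  cell(2,3) aa: {A,S}
  cell(0,2) aaa: ∅
  cell(1,3) aaa: ∅
  cell(0,3) aaaa: {S}

S ∈ T[0,3] ⇒ YES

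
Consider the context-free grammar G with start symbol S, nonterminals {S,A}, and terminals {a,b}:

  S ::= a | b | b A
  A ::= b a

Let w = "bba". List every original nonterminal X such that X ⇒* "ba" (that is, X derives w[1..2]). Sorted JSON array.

CNF form of G:
  S -> T0 A | a | b
  A -> T0 T1
  T0 -> b
  T1 -> a

CYK fill (cells [i..j] with 1 ≤ i ≤ j ≤ 2 only):
  T[1,1] 'b' = {S,T0}  orig:{S}
  T[2,2] 'a' = {S,T1}  orig:{S}
  T[1,2] 'ba' = {A}

Original NTs in T[1,2] deriving "ba": ["A"]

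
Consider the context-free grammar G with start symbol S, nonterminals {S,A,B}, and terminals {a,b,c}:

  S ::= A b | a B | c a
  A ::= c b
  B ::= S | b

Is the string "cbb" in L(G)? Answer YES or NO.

CNF form of G:
  S -> A T1 | T0 T2 | T2 B
  A -> T0 T1
  B -> A T1 | T0 T2 | T2 B | b
  T0 -> c
  T1 -> b
  T2 -> a

CYK fill:
  T[0,0] 'c' = {T0}  orig:{}
  T[1,1] 'b' = {B,T1}  orig:{B}
  T[2,2] 'b' = {B,T1}  orig:{B}
  T[0,1] 'cb' = {A}
  T[1,2] 'bb' = ∅
  T[0,2] 'cbb' = {B,S}

S ∈ T[0,2] ⇒ YES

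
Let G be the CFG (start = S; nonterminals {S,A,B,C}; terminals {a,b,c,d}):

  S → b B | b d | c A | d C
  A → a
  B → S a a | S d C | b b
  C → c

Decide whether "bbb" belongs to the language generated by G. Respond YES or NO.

Convert to CNF:
  S -> T1 C | T2 B | T2 T1 | T3 A
  A -> a
  B -> S X4 | S X5 | T2 T2
  C -> c
  T0 -> a
  T1 -> d
  T2 -> b
  T3 -> c
  X4 -> T0 T0
  X5 -> T1 C

Fill CYK table bottom-up:
  T[0,0] 'b' = {T2}  orig:{}
  T[1,1] 'b' = {T2}  orig:{}
  T[2,2] 'b' = {T2}  orig:{}
  T[0,1] 'bb' = {B}
  T[1,2] 'bb' = {B}
  T[0,2] 'bbb' = {S}

S ∈ T[0,2] ⇒ YES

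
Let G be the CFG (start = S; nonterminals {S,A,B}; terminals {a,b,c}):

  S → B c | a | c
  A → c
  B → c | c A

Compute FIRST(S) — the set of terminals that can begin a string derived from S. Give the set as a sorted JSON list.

Compute FIRST by fixpoint:
[1]
  A via A→c: +{c}
  B via B→c: +{c}
  S via S→B c: +{c}
  S via S→a: +{a}
  FIRST[S]={a,c}  FIRST[A]={c}  FIRST[B]={c}
[2] (stable)
  FIRST[S]={a,c}  FIRST[A]={c}  FIRST[B]={c}

FIRST(S) = ["a", "c"]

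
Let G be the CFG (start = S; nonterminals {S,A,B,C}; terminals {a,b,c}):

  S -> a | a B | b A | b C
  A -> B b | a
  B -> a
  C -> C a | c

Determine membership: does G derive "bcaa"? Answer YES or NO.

CNF form of G:
  S -> T0 A | T0 C | T1 B | a
  A -> B T0 | a
  B -> a
  C -> C T1 | c
  T0 -> b
  T1 -> a

CYK fill:
  T[0,0] 'b' = {T0}  orig:{}
  T[1,1] 'c' = {C}
  T[2,2] 'a' = {A,B,S,T1}  orig:{A,B,S}
  T[3,3] 'a' = {A,B,S,T1}  orig:{A,B,S}
  T[0,1] 'bc' = {S}
  T[1,2] 'ca' = {C}
  T[2,3] 'aa' = {S}
  T[0,2] 'bca' = {S}
  T[1,3] 'caa' = {C}
  T[0,3] 'bcaa' = {S}

S ∈ T[0,3] ⇒ YES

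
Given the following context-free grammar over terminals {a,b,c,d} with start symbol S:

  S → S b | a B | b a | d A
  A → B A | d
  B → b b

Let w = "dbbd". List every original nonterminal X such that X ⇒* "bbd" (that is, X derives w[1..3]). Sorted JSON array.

Convert to CNF:
  S -> S T0 | T0 T1 | T1 B | T2 A
  A -> B A | d
  B -> T0 T0
  T0 -> b
  T1 -> a
  T2 -> d

CYK table (by increasing span) — only the sub-triangle for w[1..3]:
  T[1,1] 'b' = {T0}  orig:{}
  T[2,2] 'b' = {T0}  orig:{}
  T[3,3] 'd' = {A,T2}  orig:{A}
  T[1,2] 'bb' = {B}
  T[2,3] 'bd' = ∅
  T[1,3] 'bbd' = {A}

Original NTs in T[1,3] deriving "bbd": ["A"]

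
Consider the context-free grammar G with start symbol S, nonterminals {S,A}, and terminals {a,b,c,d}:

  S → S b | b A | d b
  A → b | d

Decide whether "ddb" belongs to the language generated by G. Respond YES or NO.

Convert to CNF:
  S -> S T0 | T0 A | T1 T0
  A -> b | d
  T0 -> b
  T1 -> d

CYK fill:
  T[0,0] 'd' = {A,T1}  orig:{A}
  T[1,1] 'd' = {A,T1}  orig:{A}
  T[2,2] 'b' = {A,T0}  orig:{A}
  T[0,1] 'dd' = ∅
  T[1,2] 'db' = {S}
  T[0,2] 'ddb' = ∅

S ∉ T[0,2] ⇒ NO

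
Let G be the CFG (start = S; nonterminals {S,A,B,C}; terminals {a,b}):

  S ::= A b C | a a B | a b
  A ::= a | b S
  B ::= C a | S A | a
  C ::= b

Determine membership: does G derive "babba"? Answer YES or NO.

CNF form of G:
  S -> A X2 | T1 T0 | T1 X3
  A -> T0 S | a
  B -> C T1 | S A | a
  C -> b
  T0 -> b
  T1 -> a
  X2 -> T0 C
  X3 -> T1 B

CYK table (by increasing span):
  [0..0]={C,T0}  "b"  orig:{C}
  [1..1]={A,B,T1}  "a"  orig:{A,B}
  [2..2]={C,T0}  "b"  orig:{C}
  [3..3]={C,T0}  "b"  orig:{C}
  [4..4]={A,B,T1}  "a"  orig:{A,B}
  [0..1]={B}  "ba"
  [1..2]={S}  "ab"
  [2..3]={X2}  "bb"  orig:{}
  [3..4]={B}  "ba"
  [0..2]={A}  "bab"
  [1..3]={S}  "abb"
  [2..4]=∅  "bba"
  [0..3]={A}  "babb"
  [1..4]={B}  "abba"
  [0..4]=∅  "babba"

S ∉ T[0,4] ⇒ NO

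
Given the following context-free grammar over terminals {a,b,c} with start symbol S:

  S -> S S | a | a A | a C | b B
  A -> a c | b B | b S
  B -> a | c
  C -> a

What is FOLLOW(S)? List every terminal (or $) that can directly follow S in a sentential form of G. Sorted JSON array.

FIRST iteration:
iter 1:
  A via A→a c: +{a}
  A via A→b B: +{b}
  B via B→a: +{a}
  B via B→c: +{c}
  C via C→a: +{a}
  S via S→a: +{a}
  S via S→b B: +{b}
  FIRST(S)={a,b}  FIRST(A)={a,b}  FIRST(B)={a,c}  FIRST(C)={a}
iter 2: (no change)
  FIRST(S)={a,b}  FIRST(A)={a,b}  FIRST(B)={a,c}  FIRST(C)={a}

FOLLOW sets:
seed FOLLOW(S) with $
iter 1:
  S→S S: FOLLOW(S) ⊇ FIRST(S) = {a,b}; new: +{a,b}
  S→a A: FOLLOW(A) ⊇ FOLLOW(S) ⊇ {$,a,b}; new: +{$,a,b}
  S→a C: FOLLOW(C) ⊇ FOLLOW(S) ⊇ {$,a,b}; new: +{$,a,b}
  S→b B: FOLLOW(B) ⊇ FOLLOW(S) ⊇ {$,a,b}; new: +{$,a,b}
  FOLLOW(S)={$,a,b}  FOLLOW(A)={$,a,b}  FOLLOW(B)={$,a,b}  FOLLOW(C)={$,a,b}
iter 2: (no change)
  FOLLOW(S)={$,a,b}  FOLLOW(A)={$,a,b}  FOLLOW(B)={$,a,b}  FOLLOW(C)={$,a,b}

FOLLOW(S) = ["$", "a", "b"]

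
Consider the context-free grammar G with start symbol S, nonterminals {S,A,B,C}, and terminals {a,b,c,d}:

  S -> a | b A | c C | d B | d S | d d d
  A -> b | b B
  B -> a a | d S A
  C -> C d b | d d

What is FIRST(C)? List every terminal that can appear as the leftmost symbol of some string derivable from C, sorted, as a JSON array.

FIRST iteration:
[1]
  A via A→b: +{b}
  B via B→a a: +{a}
  B via B→d S A: +{d}
  C via C→d d: +{d}
  S via S→a: +{a}
  S via S→b A: +{b}
  S via S→c C: +{c}
  S via S→d B: +{d}
  FIRST(S)={a,b,c,d}  FIRST(A)={b}  FIRST(B)={a,d}  FIRST(C)={d}
[2] (stable)
  FIRST(S)={a,b,c,d}  FIRST(A)={b}  FIRST(B)={a,d}  FIRST(C)={d}

FIRST(C) = ["d"]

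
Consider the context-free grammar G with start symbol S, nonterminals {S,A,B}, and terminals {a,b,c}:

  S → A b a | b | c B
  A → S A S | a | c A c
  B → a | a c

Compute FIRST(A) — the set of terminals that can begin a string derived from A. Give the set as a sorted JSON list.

FIRST sets, iterate to fixpoint:
pass 1:
  A via A→a: +{a}
  A via A→c A c: +{c}
  B via B→a: +{a}
  S via S→A b a: +{a,c}
  S via S→b: +{b}
  S: {a,b,c}  A: {a,c}  B: {a}
pass 2:
  A via A→S A S: +{b}
  S: {a,b,c}  A: {a,b,c}  B: {a}
pass 3: (stable)
  S: {a,b,c}  A: {a,b,c}  B: {a}

FIRST(A) = ["a", "b", "c"]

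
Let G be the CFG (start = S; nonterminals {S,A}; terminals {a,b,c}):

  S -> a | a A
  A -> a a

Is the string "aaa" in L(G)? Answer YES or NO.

Convert to CNF:
  S -> T0 A | a
  A -> T0 T0
  T0 -> a

CYK table (by increasing span):
  T[0,0] 'a' = {S,T0}  orig:{S}
  T[1,1] 'a' = {S,T0}  orig:{S}
  T[2,2] 'a' = {S,T0}  orig:{S}
  T[0,1] 'aa' = {A}
  T[1,2] 'aa' = {A}
  T[0,2] 'aaa' = {S}

S ∈ T[0,2] ⇒ YES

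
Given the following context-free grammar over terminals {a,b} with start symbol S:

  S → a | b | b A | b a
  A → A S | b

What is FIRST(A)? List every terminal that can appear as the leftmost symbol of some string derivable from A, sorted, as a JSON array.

Compute FIRST by fixpoint:
round 1:
  A via A→b: +{b}
  S via S→a: +{a}
  S via S→b: +{b}
  FIRST[S]={a,b}  FIRST[A]={b}
round 2: done
  FIRST[S]={a,b}  FIRST[A]={b}

FIRST(A) = ["b"]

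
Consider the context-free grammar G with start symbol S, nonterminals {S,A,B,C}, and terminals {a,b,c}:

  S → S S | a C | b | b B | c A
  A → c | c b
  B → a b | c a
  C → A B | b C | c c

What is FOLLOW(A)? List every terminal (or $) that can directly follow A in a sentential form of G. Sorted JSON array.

Compute FIRST by fixpoint:
[1]
  A via A→c: +{c}
  B via B→a b: +{a}
  B via B→c a: +{c}
  C via C→A B: +{c}
  C via C→b C: +{b}
  S via S→a C: +{a}
  S via S→b: +{b}
  S via S→c A: +{c}
  FIRST[S]={a,b,c}  FIRST[A]={c}  FIRST[B]={a,c}  FIRST[C]={b,c}
[2] — fixpoint
  FIRST[S]={a,b,c}  FIRST[A]={c}  FIRST[B]={a,c}  FIRST[C]={b,c}

FOLLOW iteration:
seed FOLLOW(S) with $
iter 1:
  C→A B: FOLLOW(A) ⊇ FIRST(B) = {a,c}; new: +{a,c}
  S→S S: FOLLOW(S) ⊇ FIRST(S) = {a,b,c}; new: +{a,b,c}
  S→a C: FOLLOW(C) ⊇ FOLLOW(S) ⊇ {$,a,b,c}; new: +{$,a,b,c}
  S→b B: FOLLOW(B) ⊇ FOLLOW(S) ⊇ {$,a,b,c}; new: +{$,a,b,c}
  S→c A: FOLLOW(A) ⊇ FOLLOW(S) ⊇ {$,a,b,c}; new: +{$,b}
  FOLLOW[S]={$,a,b,c}  FOLLOW[A]={$,a,b,c}  FOLLOW[B]={$,a,b,c}  FOLLOW[C]={$,a,b,c}
iter 2: (no change)
  FOLLOW[S]={$,a,b,c}  FOLLOW[A]={$,a,b,c}  FOLLOW[B]={$,a,b,c}  FOLLOW[C]={$,a,b,c}

FOLLOW(A) = ["$", "a", "b", "c"]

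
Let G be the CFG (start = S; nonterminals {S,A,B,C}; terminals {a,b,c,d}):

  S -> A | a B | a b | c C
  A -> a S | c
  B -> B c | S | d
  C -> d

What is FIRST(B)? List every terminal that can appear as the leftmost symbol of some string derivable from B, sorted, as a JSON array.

FIRST iteration:
iter 1:
  A via A→a S: +{a}
  A via A→c: +{c}
  B via B→d: +{d}
  C via C→d: +{d}
  S via S→A: +{a,c}
  FIRST[S]={a,c}  FIRST[A]={a,c}  FIRST[B]={d}  FIRST[C]={d}
iter 2:
  B via B→S: +{a,c}
  FIRST[S]={a,c}  FIRST[A]={a,c}  FIRST[B]={a,c,d}  FIRST[C]={d}
iter 3: — fixpoint
  FIRST[S]={a,c}  FIRST[A]={a,c}  FIRST[B]={a,c,d}  FIRST[C]={d}

FIRST(B) = ["a", "c", "d"]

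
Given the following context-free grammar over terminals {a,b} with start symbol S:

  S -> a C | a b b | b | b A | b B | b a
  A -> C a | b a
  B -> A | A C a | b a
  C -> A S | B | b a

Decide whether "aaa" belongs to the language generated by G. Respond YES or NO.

CNF form of G:
  S -> T0 C | T0 X4 | T1 A | T1 B | T1 T0 | b
  A -> C T0 | T1 T0
  B -> A X2 | C T0 | T1 T0
  C -> A S | A X3 | C T0 | T1 T0
  T0 -> a
  T1 -> b
  X2 -> C T0
  X3 -> C T0
  X4 -> T1 T1

CYK table (by increasing span):
  T[0,0] 'a' = {T0}  orig:{}
  T[1,1] 'a' = {T0}  orig:{}
  T[2,2] 'a' = {T0}  orig:{}
  T[0,1] 'aa' = ∅
  T[1,2] 'aa' = ∅
  T[0,2] 'aaa' = ∅

S ∉ T[0,2] ⇒ NO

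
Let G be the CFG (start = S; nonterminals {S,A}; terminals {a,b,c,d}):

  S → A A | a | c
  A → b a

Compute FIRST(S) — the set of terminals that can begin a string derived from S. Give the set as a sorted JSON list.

FIRST iteration:
iter 1:
  A via A→b a: +{b}
  S via S→A A: +{b}
  S via S→a: +{a}
  S via S→c: +{c}
  S: {a,b,c}  A: {b}
iter 2: (no change)
  S: {a,b,c}  A: {b}

FIRST(S) = ["a", "b", "c"]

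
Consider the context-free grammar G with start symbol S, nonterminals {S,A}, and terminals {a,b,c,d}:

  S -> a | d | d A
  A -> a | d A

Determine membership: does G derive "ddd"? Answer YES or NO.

Convert to CNF:
  S -> T0 A | a | d
  A -> T0 A | a
  T0 -> d

CYK table (by increasing span):
  cell(0,0) d: {S,T0}  orig:{S}
  cell(1,1) d: {S,T0}  orig:{S}
  cell(2,2) d: {S,T0}  orig:{S}
  cell(0,1) dd: ∅
  cell(1,2) dd: ∅
  cell(0,2) ddd: ∅

S ∉ T[0,2] ⇒ NO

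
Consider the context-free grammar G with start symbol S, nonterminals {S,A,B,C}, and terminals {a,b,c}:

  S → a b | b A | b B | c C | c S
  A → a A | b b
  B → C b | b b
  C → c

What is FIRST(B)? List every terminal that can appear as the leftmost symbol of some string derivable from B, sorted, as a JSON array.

FIRST iteration:
round 1:
  A via A→a A: +{a}
  A via A→b b: +{b}
  B via B→b b: +{b}
  C via C→c: +{c}
  S via S→a b: +{a}
  S via S→b A: +{b}
  S via S→c C: +{c}
  FIRST[S]={a,b,c}  FIRST[A]={a,b}  FIRST[B]={b}  FIRST[C]={c}
round 2:
  B via B→C b: +{c}
  FIRST[S]={a,b,c}  FIRST[A]={a,b}  FIRST[B]={b,c}  FIRST[C]={c}
round 3: — fixpoint
  FIRST[S]={a,b,c}  FIRST[A]={a,b}  FIRST[B]={b,c}  FIRST[C]={c}

FIRST(B) = ["b", "c"]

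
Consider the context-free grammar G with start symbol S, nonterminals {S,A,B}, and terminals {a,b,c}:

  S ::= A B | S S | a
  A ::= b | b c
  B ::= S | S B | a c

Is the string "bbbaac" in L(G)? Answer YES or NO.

CNF form of G:
  S -> A B | S S | a
  A -> T0 T1 | b
  B -> A B | S B | S S | T2 T1 | a
  T0 -> b
  T1 -> c
  T2 -> a

CYK fill:
  T[0,0] 'b' = {A,T0}  orig:{A}
  T[1,1] 'b' = {A,T0}  orig:{A}
  T[2,2] 'b' = {A,T0}  orig:{A}
  T[3,3] 'a' = {B,S,T2}  orig:{B,S}
  T[4,4] 'a' = {B,S,T2}  orig:{B,S}
  T[5,5] 'c' = {T1}  orig:{}
  T[0,1] 'bb' = ∅
  T[1,2] 'bb' = ∅
  T[2,3] 'ba' = {B,S}
  T[3,4] 'aa' = {B,S}
  T[4,5] 'ac' = {B}
  T[0,2] 'bbb' = ∅
  T[1,3] 'bba' = {B,S}
  T[2,4] 'baa' = {B,S}
  T[3,5] 'aac' = {B}
  T[0,3] 'bbba' = {B,S}
  T[1,4] 'bbaa' = {B,S}
  T[2,5] 'baac' = {B,S}
  T[0,4] 'bbbaa' = {B,S}
  T[1,5] 'bbaac' = {B,S}
  T[0,5] 'bbbaac' = {B,S}

S ∈ T[0,5] ⇒ YES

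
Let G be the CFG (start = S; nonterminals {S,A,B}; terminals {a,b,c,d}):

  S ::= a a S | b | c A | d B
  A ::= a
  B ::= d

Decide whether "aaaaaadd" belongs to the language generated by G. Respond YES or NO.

CNF form of G:
  S -> T0 X3 | T1 A | T2 B | b
  A -> a
  B -> d
  T0 -> a
  T1 -> c
  T2 -> d
  X3 -> T0 S

CYK table (by increasing span):
  cell(0,0) a: {A,T0}  orig:{A}
  cell(1,1) a: {A,T0}  orig:{A}
  cell(2,2) a: {A,T0}  orig:{A}
  cell(3,3) a: {A,T0}  orig:{A}
  cell(4,4) a: {A,T0}  orig:{A}
  cell(5,5) a: {A,T0}  orig:{A}
  cell(6,6) d: {B,T2}  orig:{B}
  cell(7,7) d: {B,T2}  orig:{B}
  cell(0,1) aa: ∅
  cell(1,2) aa: ∅
  cell(2,3) aa: ∅
  cell(3,4) aa: ∅
  cell(4,5) aa: ∅
  cell(5,6) ad: ∅
  cell(6,7) dd: {S}
  cell(0,2) aaa: ∅
  cell(1,3) aaa: ∅
  cell(2,4) aaa: ∅
  cell(3,5) aaa: ∅
  cell(4,6) aad: ∅
  cell(5,7) add: {X3}  orig:{}
  cell(0,3) aaaa: ∅
  cell(1,4) aaaa: ∅
  cell(2,5) aaaa: ∅
  cell(3,6) aaad: ∅
  cell(4,7) aadd: {S}
  cell(0,4) aaaaa: ∅
  cell(1,5) aaaaa: ∅
  cell(2,6) aaaad: ∅
  cell(3,7) aaadd: {X3}  orig:{}
  cell(0,5) aaaaaa: ∅
  cell(1,6) aaaaad: ∅
  cell(2,7) aaaadd: {S}
  cell(0,6) aaaaaad: ∅
  cell(1,7) aaaaadd: {X3}  orig:{}
  cell(0,7) aaaaaadd: {S}

S ∈ T[0,7] ⇒ YES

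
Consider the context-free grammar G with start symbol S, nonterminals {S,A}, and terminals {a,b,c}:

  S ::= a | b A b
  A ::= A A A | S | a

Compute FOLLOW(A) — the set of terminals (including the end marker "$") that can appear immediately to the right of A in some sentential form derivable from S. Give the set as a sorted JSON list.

FIRST sets, iterate to fixpoint:
round 1:
  A via A→a: +{a}
  S via S→a: +{a}
  S via S→b A b: +{b}
  S: {a,b}  A: {a}
round 2:
  A via A→S: +{b}
  S: {a,b}  A: {a,b}
round 3: (stable)
  S: {a,b}  A: {a,b}

FOLLOW iteration:
initialize: $ ∈ FOLLOW(S)
round 1:
  A→A A A: FOLLOW(A) ⊇ FIRST(A) = {a,b}; new: +{a,b}
  A→S: FOLLOW(S) ⊇ FOLLOW(A) ⊇ {a,b}; new: +{a,b}
  FOLLOW(S)={$,a,b}  FOLLOW(A)={a,b}
round 2: — fixpoint
  FOLLOW(S)={$,a,b}  FOLLOW(A)={a,b}

FOLLOW(A) = ["a", "b"]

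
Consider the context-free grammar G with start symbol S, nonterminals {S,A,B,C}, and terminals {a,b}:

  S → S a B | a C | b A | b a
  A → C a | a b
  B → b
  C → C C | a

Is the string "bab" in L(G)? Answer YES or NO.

Convert to CNF:
  S -> S X2 | T0 C | T1 A | T1 T0
  A -> C T0 | T0 T1
  B -> b
  C -> C C | a
  T0 -> a
  T1 -> b
  X2 -> T0 B

Fill CYK table bottom-up:
  [0..0]={B,T1}  "b"  orig:{B}
  [1..1]={C,T0}  "a"  orig:{C}
  [2..2]={B,T1}  "b"  orig:{B}
  [0..1]={S}  "ba"
  [1..2]={A,X2}  "ab"  orig:{A}
  [0..2]={S}  "bab"

S ∈ T[0,2] ⇒ YES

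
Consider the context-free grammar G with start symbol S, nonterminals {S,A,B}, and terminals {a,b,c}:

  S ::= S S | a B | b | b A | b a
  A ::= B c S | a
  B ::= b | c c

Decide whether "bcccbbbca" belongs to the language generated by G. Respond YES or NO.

CNF form of G:
  S -> S S | T1 B | T2 A | T2 T1 | b
  A -> B X3 | a
  B -> T0 T0 | b
  T0 -> c
  T1 -> a
  T2 -> b
  X3 -> T0 S

CYK table (by increasing span):
  [0..0]={B,S,T2}  "b"  orig:{B,S}
  [1..1]={T0}  "c"  orig:{}
  [2..2]={T0}  "c"  orig:{}
  [3..3]={T0}  "c"  orig:{}
  [4..4]={B,S,T2}  "b"  orig:{B,S}
  [5..5]={B,S,T2}  "b"  orig:{B,S}
  [6..6]={B,S,T2}  "b"  orig:{B,S}
  [7..7]={T0}  "c"  orig:{}
  [8..8]={A,T1}  "a"  orig:{A}
  [0..1]=∅  "bc"
  [1..2]={B}  "cc"
  [2..3]={B}  "cc"
  [3..4]={X3}  "cb"  orig:{}
  [4..5]={S}  "bb"
  [5..6]={S}  "bb"
  [6..7]=∅  "bc"
  [7..8]=∅  "ca"
  [0..2]=∅  "bcc"
  [1..3]=∅  "ccc"
  [2..4]=∅  "ccb"
  [3..5]={X3}  "cbb"  orig:{}
  [4..6]={S}  "bbb"
  [5..7]=∅  "bbc"
  [6..8]=∅  "bca"
  [0..3]=∅  "bccc"
  [1..4]={A}  "cccb"
  [2..5]=∅  "ccbb"
  [3..6]={X3}  "cbbb"  orig:{}
  [4..7]=∅  "bbbc"
  [5..8]=∅  "bbca"
  [0..4]={S}  "bcccb"
  [1..5]={A}  "cccbb"
  [2..6]=∅  "ccbbb"
  [3..7]=∅  "cbbbc"
  [4..8]=∅  "bbbca"
  [0..5]={S}  "bcccbb"
  [1..6]={A}  "cccbbb"
  [2..7]=∅  "ccbbbc"
  [3..8]=∅  "cbbbca"
  [0..6]={S}  "bcccbbb"
  [1..7]=∅  "cccbbbc"
  [2..8]=∅  "ccbbbca"
  [0..7]=∅  "bcccbbbc"
  [1..8]=∅  "cccbbbca"
  [0..8]=∅  "bcccbbbca"

S ∉ T[0,8] ⇒ NO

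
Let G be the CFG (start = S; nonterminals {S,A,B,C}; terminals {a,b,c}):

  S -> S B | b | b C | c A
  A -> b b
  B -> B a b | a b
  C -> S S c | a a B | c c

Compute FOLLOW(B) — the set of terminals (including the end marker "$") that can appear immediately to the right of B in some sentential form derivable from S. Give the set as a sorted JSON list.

FIRST iteration:
[1]
  A via A→b b: +{b}
  B via B→a b: +{a}
  C via C→a a B: +{a}
  C via C→c c: +{c}
  S via S→b: +{b}
  S via S→c A: +{c}
  FIRST(S)={b,c}  FIRST(A)={b}  FIRST(B)={a}  FIRST(C)={a,c}
[2]
  C via C→S S c: +{b}
  FIRST(S)={b,c}  FIRST(A)={b}  FIRST(B)={a}  FIRST(C)={a,b,c}
[3] (no change)
  FIRST(S)={b,c}  FIRST(A)={b}  FIRST(B)={a}  FIRST(C)={a,b,c}

FOLLOW sets:
FOLLOW(S) := {$}
iter 1:
  B→B a b: FOLLOW(B) ⊇ FIRST(a) = {a}; new: +{a}
  C→S S c: FOLLOW(S) ⊇ FIRST(S) = {b,c}; new: +{b,c}
  S→S B: FOLLOW(S) ⊇ FIRST(B) = {a}; new: +{a}
  S→S B: FOLLOW(B) ⊇ FOLLOW(S) ⊇ {$,a,b,c}; new: +{$,b,c}
  S→b C: FOLLOW(C) ⊇ FOLLOW(S) ⊇ {$,a,b,c}; new: +{$,a,b,c}
  S→c A: FOLLOW(A) ⊇ FOLLOW(S) ⊇ {$,a,b,c}; new: +{$,a,b,c}
  S: {$,a,b,c}  A: {$,a,b,c}  B: {$,a,b,c}  C: {$,a,b,c}
iter 2: — fixpoint
  S: {$,a,b,c}  A: {$,a,b,c}  B: {$,a,b,c}  C: {$,a,b,c}

FOLLOW(B) = ["$", "a", "b", "c"]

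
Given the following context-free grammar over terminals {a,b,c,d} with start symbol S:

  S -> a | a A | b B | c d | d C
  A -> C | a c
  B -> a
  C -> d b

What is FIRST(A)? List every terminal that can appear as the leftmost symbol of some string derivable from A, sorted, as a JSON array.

Compute FIRST by fixpoint:
iter 1:
  A via A→a c: +{a}
  B via B→a: +{a}
  C via C→d b: +{d}
  S via S→a: +{a}
  S via S→b B: +{b}
  S via S→c d: +{c}
  S via S→d C: +{d}
  FIRST(S)={a,b,c,d}  FIRST(A)={a}  FIRST(B)={a}  FIRST(C)={d}
iter 2:
  A via A→C: +{d}
  FIRST(S)={a,b,c,d}  FIRST(A)={a,d}  FIRST(B)={a}  FIRST(C)={d}
iter 3: (no change)
  FIRST(S)={a,b,c,d}  FIRST(A)={a,d}  FIRST(B)={a}  FIRST(C)={d}

FIRST(A) = ["a", "d"]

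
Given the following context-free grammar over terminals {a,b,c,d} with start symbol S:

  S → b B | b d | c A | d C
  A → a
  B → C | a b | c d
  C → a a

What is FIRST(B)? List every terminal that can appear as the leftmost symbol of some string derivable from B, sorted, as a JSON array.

FIRST sets, iterate to fixpoint:
round 1:
  A via A→a: +{a}
  B via B→a b: +{a}
  B via B→c d: +{c}
  C via C→a a: +{a}
  S via S→b B: +{b}
  S via S→c A: +{c}
  S via S→d C: +{d}
  FIRST[S]={b,c,d}  FIRST[A]={a}  FIRST[B]={a,c}  FIRST[C]={a}
round 2: (no change)
  FIRST[S]={b,c,d}  FIRST[A]={a}  FIRST[B]={a,c}  FIRST[C]={a}

FIRST(B) = ["a", "c"]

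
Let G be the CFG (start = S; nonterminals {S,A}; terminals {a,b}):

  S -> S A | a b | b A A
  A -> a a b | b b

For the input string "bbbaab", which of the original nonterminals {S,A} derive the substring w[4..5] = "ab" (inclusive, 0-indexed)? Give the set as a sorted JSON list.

CNF form of G:
  S -> S A | T0 T1 | T1 X3
  A -> T0 X2 | T1 T1
  T0 -> a
  T1 -> b
  X2 -> T0 T1
  X3 -> A A

Fill CYK table bottom-up, restricted to cells inside w[4..5]:
  cell(4,4) a: {T0}  orig:{}
  cell(5,5) b: {T1}  orig:{}
  cell(4,5) ab: {S,X2}  orig:{S}

Original NTs in T[4,5] deriving "ab": ["S"]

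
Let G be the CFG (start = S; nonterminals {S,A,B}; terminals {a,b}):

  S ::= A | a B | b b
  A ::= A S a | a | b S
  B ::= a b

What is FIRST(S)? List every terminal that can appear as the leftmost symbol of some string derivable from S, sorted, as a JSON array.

FIRST sets, iterate to fixpoint:
[1]
  A via A→a: +{a}
  A via A→b S: +{b}
  B via B→a b: +{a}
  S via S→A: +{a,b}
  S: {a,b}  A: {a,b}  B: {a}
[2] (stable)
  S: {a,b}  A: {a,b}  B: {a}

FIRST(S) = ["a", "b"]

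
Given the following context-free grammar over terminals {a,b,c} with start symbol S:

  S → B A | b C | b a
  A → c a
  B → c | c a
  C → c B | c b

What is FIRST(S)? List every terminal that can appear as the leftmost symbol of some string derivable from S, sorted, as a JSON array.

Compute FIRST by fixpoint:
round 1:
  A via A→c a: +{c}
  B via B→c: +{c}
  C via C→c B: +{c}
  S via S→B A: +{c}
  S via S→b C: +{b}
  FIRST(S)={b,c}  FIRST(A)={c}  FIRST(B)={c}  FIRST(C)={c}
round 2: (no change)
  FIRST(S)={b,c}  FIRST(A)={c}  FIRST(B)={c}  FIRST(C)={c}

FIRST(S) = ["b", "c"]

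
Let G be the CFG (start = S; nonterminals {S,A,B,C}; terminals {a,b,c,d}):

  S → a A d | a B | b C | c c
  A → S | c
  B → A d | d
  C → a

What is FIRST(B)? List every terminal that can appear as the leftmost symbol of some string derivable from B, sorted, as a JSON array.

Compute FIRST by fixpoint:
pass 1:
  A via A→c: +{c}
  B via B→A d: +{c}
  B via B→d: +{d}
  C via C→a: +{a}
  S via S→a A d: +{a}
  S via S→b C: +{b}
  S via S→c c: +{c}
  S: {a,b,c}  A: {c}  B: {c,d}  C: {a}
pass 2:
  A via A→S: +{a,b}
  B via B→A d: +{a,b}
  S: {a,b,c}  A: {a,b,c}  B: {a,b,c,d}  C: {a}
pass 3: — fixpoint
  S: {a,b,c}  A: {a,b,c}  B: {a,b,c,d}  C: {a}

FIRST(B) = ["a", "b", "c", "d"]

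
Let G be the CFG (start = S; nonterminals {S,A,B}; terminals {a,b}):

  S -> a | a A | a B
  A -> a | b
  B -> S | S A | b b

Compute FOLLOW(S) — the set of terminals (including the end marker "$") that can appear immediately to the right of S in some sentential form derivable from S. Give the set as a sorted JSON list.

Compute FIRST by fixpoint:
iter 1:
  A via A→a: +{a}
  A via A→b: +{b}
  B via B→b b: +{b}
  S via S→a: +{a}
  S: {a}  A: {a,b}  B: {b}
iter 2:
  B via B→S: +{a}
  S: {a}  A: {a,b}  B: {a,b}
iter 3: (no change)
  S: {a}  A: {a,b}  B: {a,b}

FOLLOW iteration:
seed FOLLOW(S) with $
iter 1:
  B→S A: FOLLOW(S) ⊇ FIRST(A) = {a,b}; new: +{a,b}
  S→a A: FOLLOW(A) ⊇ FOLLOW(S) ⊇ {$,a,b}; new: +{$,a,b}
  S→a B: FOLLOW(B) ⊇ FOLLOW(S) ⊇ {$,a,b}; new: +{$,a,b}
  FOLLOW[S]={$,a,b}  FOLLOW[A]={$,a,b}  FOLLOW[B]={$,a,b}
iter 2: (no change)
  FOLLOW[S]={$,a,b}  FOLLOW[A]={$,a,b}  FOLLOW[B]={$,a,b}

FOLLOW(S) = ["$", "a", "b"]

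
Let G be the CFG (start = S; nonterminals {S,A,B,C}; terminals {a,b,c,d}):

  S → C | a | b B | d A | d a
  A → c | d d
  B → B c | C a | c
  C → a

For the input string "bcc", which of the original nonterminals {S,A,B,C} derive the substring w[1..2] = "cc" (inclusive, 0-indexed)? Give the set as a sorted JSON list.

CNF form of G:
  S -> T0 A | T0 T2 | T3 B | a
  A -> T0 T0 | c
  B -> B T1 | C T2 | c
  C -> a
  T0 -> d
  T1 -> c
  T2 -> a
  T3 -> b

Fill CYK table bottom-up (cells [i..j] with 1 ≤ i ≤ j ≤ 2 only):
  cell(1,1) c: {A,B,T1}  orig:{A,B}
  cell(2,2) c: {A,B,T1}  orig:{A,B}
  cell(1,2) cc: {B}

Original NTs in T[1,2] deriving "cc": ["B"]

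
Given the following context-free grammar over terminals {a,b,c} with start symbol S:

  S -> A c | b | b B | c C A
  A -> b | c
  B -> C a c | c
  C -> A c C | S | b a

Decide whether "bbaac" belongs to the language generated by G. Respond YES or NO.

Convert to CNF:
  S -> A T1 | T1 X6 | T2 B | b
  A -> b | c
  B -> C X3 | c
  C -> A T1 | A X4 | T1 X5 | T2 B | T2 T0 | b
  T0 -> a
  T1 -> c
  T2 -> b
  X3 -> T0 T1
  X4 -> T1 C
  X5 -> C A
  X6 -> C A

CYK fill:
  T[0,0] 'b' = {A,C,S,T2}  orig:{A,C,S}
  T[1,1] 'b' = {A,C,S,T2}  orig:{A,C,S}
  T[2,2] 'a' = {T0}  orig:{}
  T[3,3] 'a' = {T0}  orig:{}
  T[4,4] 'c' = {A,B,T1}  orig:{A,B}
  T[0,1] 'bb' = {X5,X6}  orig:{}
  T[1,2] 'ba' = {C}
  T[2,3] 'aa' = ∅
  T[3,4] 'ac' = {X3}  orig:{}
  T[0,2] 'bba' = ∅
  T[1,3] 'baa' = ∅
  T[2,4] 'aac' = ∅
  T[0,3] 'bbaa' = ∅
  T[1,4] 'baac' = {B}
  T[0,4] 'bbaac' = {C,S}

S ∈ T[0,4] ⇒ YES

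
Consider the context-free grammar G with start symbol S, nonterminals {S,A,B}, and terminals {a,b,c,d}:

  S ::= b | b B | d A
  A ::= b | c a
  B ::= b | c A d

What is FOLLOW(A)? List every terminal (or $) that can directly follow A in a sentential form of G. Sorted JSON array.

FIRST iteration:
[1]
  A via A→b: +{b}
  A via A→c a: +{c}
  B via B→b: +{b}
  B via B→c A d: +{c}
  S via S→b: +{b}
  S via S→d A: +{d}
  FIRST(S)={b,d}  FIRST(A)={b,c}  FIRST(B)={b,c}
[2] — fixpoint
  FIRST(S)={b,d}  FIRST(A)={b,c}  FIRST(B)={b,c}

Compute FOLLOW by fixpoint:
seed FOLLOW(S) with $
round 1:
  B→c A d: FOLLOW(A) ⊇ FIRST(d) = {d}; new: +{d}
  S→b B: FOLLOW(B) ⊇ FOLLOW(S) ⊇ {$}; new: +{$}
  S→d A: FOLLOW(A) ⊇ FOLLOW(S) ⊇ {$}; new: +{$}
  FOLLOW(S)={$}  FOLLOW(A)={$,d}  FOLLOW(B)={$}
round 2: done
  FOLLOW(S)={$}  FOLLOW(A)={$,d}  FOLLOW(B)={$}

FOLLOW(A) = ["$", "d"]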